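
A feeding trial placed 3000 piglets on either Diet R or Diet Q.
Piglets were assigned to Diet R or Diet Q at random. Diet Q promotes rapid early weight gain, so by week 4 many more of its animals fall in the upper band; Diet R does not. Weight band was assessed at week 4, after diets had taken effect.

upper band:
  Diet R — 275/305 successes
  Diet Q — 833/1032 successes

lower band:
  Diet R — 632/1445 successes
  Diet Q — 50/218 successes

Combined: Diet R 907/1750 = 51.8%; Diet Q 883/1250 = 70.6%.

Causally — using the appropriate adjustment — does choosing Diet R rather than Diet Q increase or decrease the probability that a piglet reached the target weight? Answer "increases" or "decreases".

decreases

Because the diet influences week-4 weight band, week-4 weight band is a post-treatment mediator, not a confounder. Stratifying on it would bias the estimate; the causal effect is the crude pooled difference.
Pooled: Diet R 51.8% vs Diet Q 70.6%; Diet Q is higher overall.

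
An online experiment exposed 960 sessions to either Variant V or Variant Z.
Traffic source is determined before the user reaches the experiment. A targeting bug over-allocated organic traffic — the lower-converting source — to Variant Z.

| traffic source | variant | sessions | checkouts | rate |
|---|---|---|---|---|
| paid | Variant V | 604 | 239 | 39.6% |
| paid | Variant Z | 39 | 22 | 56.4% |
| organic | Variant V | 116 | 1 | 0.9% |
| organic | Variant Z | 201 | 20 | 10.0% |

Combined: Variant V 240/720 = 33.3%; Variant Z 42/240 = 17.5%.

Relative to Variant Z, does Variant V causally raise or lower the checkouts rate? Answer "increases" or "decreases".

decreases

Traffic source satisfies the back-door criterion: it is not a descendant of the variant, and it blocks the spurious path from variant to outcome. Adjusting for it (i.e., using the within-traffic source rates) gives the causal effect.
Within each level — paid: 39.6% vs 56.4%; organic: 0.9% vs 10.0% — Variant Z is higher every time.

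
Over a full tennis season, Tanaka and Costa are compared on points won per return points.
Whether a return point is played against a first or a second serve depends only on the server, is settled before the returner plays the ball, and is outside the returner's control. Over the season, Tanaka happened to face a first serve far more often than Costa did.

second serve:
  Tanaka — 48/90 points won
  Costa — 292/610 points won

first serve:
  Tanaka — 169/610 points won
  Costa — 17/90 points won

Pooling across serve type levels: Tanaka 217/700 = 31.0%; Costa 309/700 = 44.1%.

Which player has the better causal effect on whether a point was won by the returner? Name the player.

Tanaka

Serve type differs across players for reasons unrelated to any effect of the player itself, and it separately predicts the outcome — a classic confounder. We must compare within serve type levels.
Within each level — second serve: 53.3% vs 47.9%; first serve: 27.7% vs 18.9% — Tanaka is higher every time.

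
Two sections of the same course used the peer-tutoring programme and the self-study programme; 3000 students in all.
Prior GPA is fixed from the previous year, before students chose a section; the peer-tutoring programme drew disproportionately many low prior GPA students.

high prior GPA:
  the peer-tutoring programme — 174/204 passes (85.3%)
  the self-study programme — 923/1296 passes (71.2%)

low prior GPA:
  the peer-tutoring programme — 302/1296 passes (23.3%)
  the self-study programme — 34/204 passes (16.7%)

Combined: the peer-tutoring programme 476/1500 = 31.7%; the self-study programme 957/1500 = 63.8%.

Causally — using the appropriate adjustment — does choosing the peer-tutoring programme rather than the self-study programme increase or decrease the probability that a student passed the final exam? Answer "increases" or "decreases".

Prior GPA band is set before the teaching method has any effect — it is not caused by the teaching method — and it independently drives the outcome. That makes it a confounder, so the causal comparison is within prior GPA band levels.
Within each level — high prior GPA: 85.3% vs 71.2%; low prior GPA: 23.3% vs 16.7% — the peer-tutoring programme is higher every time.

increases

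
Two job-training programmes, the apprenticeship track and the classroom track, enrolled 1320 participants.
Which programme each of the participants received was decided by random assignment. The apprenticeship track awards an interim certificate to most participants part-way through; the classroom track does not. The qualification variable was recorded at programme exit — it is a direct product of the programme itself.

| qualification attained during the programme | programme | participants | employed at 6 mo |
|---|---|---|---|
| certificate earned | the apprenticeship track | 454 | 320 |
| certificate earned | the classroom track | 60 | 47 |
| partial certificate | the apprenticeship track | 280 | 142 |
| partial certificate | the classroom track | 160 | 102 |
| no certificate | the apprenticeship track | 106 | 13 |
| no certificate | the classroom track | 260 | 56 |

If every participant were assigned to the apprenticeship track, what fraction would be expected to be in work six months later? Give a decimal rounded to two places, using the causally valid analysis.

0.57

Stratifying would compare programmes among participants the programmes themselves sorted into qualification attained during the programme groups — a form of selection on an intermediate. The unconditioned pooled rates give the total causal effect.
So P(outcome | do(the apprenticeship track)) is just the pooled rate for the apprenticeship track: 475/840 = 0.565.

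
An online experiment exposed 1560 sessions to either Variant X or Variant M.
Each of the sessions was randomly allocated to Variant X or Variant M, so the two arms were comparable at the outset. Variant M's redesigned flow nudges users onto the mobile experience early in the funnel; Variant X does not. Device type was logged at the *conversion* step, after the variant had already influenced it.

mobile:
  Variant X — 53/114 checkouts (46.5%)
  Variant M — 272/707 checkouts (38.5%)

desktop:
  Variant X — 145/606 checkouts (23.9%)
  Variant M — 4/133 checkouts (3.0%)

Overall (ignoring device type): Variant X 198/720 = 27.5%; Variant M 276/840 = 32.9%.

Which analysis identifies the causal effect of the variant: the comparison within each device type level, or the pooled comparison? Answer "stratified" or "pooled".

Variant X is higher inside every device type stratum but Variant M is higher in aggregate. Whether to stratify depends on how device type relates to the variant.
Device type is downstream of the variant. One should not condition on a consequence of treatment, so the overall rates are the right comparison.
Pooled: Variant X 27.5% vs Variant M 32.9%; Variant M is higher overall.

pooled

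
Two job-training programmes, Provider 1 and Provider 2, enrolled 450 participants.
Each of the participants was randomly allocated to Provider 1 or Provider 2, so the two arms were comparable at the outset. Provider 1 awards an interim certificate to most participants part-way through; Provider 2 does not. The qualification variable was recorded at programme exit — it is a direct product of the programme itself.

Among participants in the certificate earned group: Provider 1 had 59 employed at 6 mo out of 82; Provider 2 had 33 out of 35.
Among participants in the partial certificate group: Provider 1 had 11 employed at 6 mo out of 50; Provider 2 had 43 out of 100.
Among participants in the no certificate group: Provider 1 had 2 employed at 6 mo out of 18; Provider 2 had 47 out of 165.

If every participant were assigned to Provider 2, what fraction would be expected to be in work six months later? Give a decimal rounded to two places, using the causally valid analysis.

0.41

Qualification attained during the programme here is a post-treatment variable shaped by the programme; conditioning on it would introduce bias rather than remove it. The overall comparison is the causal one.
So P(outcome | do(Provider 2)) is just the pooled rate for Provider 2: 123/300 = 0.410.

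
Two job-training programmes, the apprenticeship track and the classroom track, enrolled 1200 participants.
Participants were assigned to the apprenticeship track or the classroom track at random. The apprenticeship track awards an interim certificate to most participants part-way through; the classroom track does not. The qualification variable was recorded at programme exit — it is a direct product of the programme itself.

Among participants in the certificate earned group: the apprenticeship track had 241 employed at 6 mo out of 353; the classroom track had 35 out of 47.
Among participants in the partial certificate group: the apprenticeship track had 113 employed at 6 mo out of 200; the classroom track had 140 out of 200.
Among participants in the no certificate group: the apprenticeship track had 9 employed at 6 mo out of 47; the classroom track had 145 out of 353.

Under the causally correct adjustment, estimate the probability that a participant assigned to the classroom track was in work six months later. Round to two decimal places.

The distribution of qualification attained during the programme is itself part of what the programme does — it is an intermediate outcome. Holding it fixed would remove that part of the effect; the total effect is the pooled difference.
So P(outcome | do(the classroom track)) is just the pooled rate for the classroom track: 320/600 = 0.533.

0.53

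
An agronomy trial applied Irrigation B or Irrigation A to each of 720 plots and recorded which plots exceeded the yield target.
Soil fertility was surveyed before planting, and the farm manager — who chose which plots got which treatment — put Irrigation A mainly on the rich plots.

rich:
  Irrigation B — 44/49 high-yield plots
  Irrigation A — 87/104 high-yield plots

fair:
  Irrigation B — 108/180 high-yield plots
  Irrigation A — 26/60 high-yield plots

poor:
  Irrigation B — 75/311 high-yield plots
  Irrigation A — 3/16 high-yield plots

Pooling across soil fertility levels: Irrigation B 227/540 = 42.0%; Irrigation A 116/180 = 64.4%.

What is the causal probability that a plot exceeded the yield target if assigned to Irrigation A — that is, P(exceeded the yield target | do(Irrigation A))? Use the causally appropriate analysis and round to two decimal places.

0.41

Nothing the irrigation does changes soil fertility; the imbalance is an allocation artefact. With soil fertility also predicting the outcome, the pooled figure is confounded, and the within-stratum comparison is the causal one.
Standardising Irrigation A to the population soil fertility mix: 0.212·87/104 + 0.333·26/60 + 0.454·3/16 = 0.407.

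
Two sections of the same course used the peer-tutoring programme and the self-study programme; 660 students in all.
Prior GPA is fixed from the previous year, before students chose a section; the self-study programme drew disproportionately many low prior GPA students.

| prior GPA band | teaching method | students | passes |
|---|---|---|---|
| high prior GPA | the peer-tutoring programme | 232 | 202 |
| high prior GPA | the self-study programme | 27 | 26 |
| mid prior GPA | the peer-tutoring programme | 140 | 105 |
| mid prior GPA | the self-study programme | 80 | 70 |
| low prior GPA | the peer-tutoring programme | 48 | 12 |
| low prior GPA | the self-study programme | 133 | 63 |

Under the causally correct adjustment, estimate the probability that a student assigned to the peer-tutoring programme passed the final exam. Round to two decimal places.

0.66

The stratified and pooled comparisons disagree (the self-study programme wins within each prior GPA band; the peer-tutoring programme wins overall), so the answer turns on the causal role of prior GPA band.
Prior GPA band is set before the teaching method has any effect — it is not caused by the teaching method — and it independently drives the outcome. That makes it a confounder, so the causal comparison is within prior GPA band levels.
Standardising the peer-tutoring programme to the population prior GPA band mix: 0.392·202/232 + 0.333·105/140 + 0.274·12/48 = 0.660.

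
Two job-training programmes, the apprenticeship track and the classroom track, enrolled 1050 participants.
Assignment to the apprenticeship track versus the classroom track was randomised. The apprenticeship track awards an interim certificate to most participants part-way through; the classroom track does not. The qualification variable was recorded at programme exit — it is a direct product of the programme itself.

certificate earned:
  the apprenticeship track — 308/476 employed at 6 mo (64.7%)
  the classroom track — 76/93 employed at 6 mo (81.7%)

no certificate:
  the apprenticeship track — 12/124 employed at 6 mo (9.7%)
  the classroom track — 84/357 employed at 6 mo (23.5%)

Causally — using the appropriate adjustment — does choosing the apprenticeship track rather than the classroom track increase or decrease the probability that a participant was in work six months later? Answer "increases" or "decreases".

Stratifying would compare programmes among participants the programmes themselves sorted into qualification attained during the programme groups — a form of selection on an intermediate. The unconditioned pooled rates give the total causal effect.
Pooled: the apprenticeship track 53.3% vs the classroom track 35.6%; the apprenticeship track is higher overall.

increases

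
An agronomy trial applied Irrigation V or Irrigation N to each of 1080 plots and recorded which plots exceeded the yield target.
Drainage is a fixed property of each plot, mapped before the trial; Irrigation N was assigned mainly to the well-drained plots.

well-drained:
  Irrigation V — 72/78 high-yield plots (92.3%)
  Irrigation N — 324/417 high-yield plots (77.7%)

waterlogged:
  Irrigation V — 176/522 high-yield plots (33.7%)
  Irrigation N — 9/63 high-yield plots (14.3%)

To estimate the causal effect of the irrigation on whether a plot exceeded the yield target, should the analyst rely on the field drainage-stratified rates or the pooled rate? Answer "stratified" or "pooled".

stratified

The field drainage-specific comparison favours Irrigation V throughout, but the pooled figures favour Irrigation N. The question is whether to condition on field drainage.
Nothing the irrigation does changes field drainage; the imbalance is an allocation artefact. With field drainage also predicting the outcome, the pooled figure is confounded, and the within-stratum comparison is the causal one.
Within each level — well-drained: 92.3% vs 77.7%; waterlogged: 33.7% vs 14.3% — Irrigation V is higher every time.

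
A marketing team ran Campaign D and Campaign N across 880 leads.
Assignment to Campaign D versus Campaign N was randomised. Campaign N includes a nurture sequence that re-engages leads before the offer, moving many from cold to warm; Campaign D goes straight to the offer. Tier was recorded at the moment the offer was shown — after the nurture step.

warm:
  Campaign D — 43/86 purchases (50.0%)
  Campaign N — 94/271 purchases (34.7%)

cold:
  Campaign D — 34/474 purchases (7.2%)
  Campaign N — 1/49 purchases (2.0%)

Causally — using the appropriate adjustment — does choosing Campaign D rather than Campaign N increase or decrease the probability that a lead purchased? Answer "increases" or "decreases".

decreases

Engagement tier is recorded after the campaign and is itself shifted by it — it sits on the causal path from campaign to outcome. Conditioning on a mediator would strip out part of the effect we want; the pooled comparison gives the total causal effect.
Pooled: Campaign D 13.8% vs Campaign N 29.7%; Campaign N is higher overall.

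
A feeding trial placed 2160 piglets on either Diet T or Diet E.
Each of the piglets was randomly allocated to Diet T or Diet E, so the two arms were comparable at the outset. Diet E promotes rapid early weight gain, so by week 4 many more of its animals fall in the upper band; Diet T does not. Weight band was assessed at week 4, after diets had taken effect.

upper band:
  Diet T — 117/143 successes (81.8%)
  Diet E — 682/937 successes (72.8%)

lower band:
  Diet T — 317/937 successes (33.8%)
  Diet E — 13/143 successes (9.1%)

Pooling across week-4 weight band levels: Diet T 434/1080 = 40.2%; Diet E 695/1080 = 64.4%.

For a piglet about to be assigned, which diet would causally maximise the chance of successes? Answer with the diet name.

Within every week-4 weight band level Diet T has the higher rate, yet pooled Diet E does — Simpson's reversal.
Week-4 weight band lies on the pathway diet → week-4 weight band → outcome, so adjusting for it blocks the indirect effect. For the total causal effect of diet, use the unadjusted pooled rates.
Pooled: Diet T 40.2% vs Diet E 64.4%; Diet E is higher overall.

Diet E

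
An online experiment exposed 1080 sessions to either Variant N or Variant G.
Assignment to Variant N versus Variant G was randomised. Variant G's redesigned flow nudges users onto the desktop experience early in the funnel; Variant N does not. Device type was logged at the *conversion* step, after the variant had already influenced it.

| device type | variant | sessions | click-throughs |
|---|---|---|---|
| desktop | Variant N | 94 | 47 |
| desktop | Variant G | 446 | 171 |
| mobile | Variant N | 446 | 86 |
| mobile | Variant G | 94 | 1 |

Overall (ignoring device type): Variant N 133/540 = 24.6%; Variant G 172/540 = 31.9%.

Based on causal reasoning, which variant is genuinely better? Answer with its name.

Stratifying would compare variants among sessions the variants themselves sorted into device type groups — a form of selection on an intermediate. The unconditioned pooled rates give the total causal effect.
Pooled: Variant N 24.6% vs Variant G 31.9%; Variant G is higher overall.

Variant G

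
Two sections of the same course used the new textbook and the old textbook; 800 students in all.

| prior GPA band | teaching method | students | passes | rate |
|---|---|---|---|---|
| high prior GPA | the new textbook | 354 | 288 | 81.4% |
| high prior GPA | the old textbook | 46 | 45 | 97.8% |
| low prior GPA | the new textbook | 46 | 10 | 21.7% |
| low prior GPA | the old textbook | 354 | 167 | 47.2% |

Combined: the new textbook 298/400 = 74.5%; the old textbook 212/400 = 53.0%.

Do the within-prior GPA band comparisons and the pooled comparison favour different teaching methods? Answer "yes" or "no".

Within each prior GPA band level (high prior GPA 81.4% vs 97.8%; low prior GPA 21.7% vs 47.2%), the old textbook has the higher rate every time. Pooled: 74.5% vs 53.0% — the new textbook has the higher rate overall. The two comparisons disagree.

yes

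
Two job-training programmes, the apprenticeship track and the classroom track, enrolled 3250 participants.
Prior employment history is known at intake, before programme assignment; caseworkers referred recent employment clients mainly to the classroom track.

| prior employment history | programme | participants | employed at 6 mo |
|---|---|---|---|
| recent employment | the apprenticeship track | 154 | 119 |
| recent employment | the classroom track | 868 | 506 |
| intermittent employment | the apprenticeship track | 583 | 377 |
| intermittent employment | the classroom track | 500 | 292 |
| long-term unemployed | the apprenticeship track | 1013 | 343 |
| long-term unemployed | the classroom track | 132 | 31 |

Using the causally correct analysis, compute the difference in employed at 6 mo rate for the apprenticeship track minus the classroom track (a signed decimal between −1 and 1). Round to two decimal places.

The imbalance in prior employment history arose from how participants were allocated, not from anything the programme did; and prior employment history independently affects the outcome. The pooled gap is confounded — condition on prior employment history.
Adjusting over the population distribution of prior employment history: 0.314·(0.773−0.583) + 0.333·(0.647−0.584) + 0.352·(0.339−0.235) = +0.117.

+0.12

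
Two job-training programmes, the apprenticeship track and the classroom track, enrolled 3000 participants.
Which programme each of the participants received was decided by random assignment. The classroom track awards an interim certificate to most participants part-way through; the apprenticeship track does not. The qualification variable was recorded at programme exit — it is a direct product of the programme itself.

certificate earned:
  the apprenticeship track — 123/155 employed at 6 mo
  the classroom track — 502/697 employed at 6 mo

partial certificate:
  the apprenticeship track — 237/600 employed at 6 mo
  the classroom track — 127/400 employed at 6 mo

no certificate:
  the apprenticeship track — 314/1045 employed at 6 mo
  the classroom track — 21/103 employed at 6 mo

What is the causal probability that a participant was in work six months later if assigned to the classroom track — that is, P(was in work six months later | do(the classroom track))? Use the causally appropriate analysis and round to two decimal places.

0.54

Qualification attained during the programme is downstream of the programme. One should not condition on a consequence of treatment, so the overall rates are the right comparison.
So P(outcome | do(the classroom track)) is just the pooled rate for the classroom track: 650/1200 = 0.542.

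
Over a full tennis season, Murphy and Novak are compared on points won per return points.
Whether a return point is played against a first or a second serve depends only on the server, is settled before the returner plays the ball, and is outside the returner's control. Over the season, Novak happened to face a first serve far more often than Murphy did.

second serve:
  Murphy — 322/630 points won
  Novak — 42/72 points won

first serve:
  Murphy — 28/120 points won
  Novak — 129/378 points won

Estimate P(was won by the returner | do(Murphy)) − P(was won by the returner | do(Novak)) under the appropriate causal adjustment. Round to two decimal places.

-0.09

Serve type differs across players for reasons unrelated to any effect of the player itself, and it separately predicts the outcome — a classic confounder. We must compare within serve type levels.
Adjusting over the population distribution of serve type: 0.585·(0.511−0.583) + 0.415·(0.233−0.341) = -0.087.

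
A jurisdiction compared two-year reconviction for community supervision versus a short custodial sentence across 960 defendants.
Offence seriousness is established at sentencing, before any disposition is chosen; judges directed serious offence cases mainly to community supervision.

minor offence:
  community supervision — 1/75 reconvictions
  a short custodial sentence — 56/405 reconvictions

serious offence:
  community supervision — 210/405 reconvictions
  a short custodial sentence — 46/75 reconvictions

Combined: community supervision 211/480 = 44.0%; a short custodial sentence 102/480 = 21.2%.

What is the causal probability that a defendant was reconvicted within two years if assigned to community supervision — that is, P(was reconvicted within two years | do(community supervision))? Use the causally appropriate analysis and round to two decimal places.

0.27

Since offence seriousness is a pre-existing factor (not a product of the disposition) and it affects the outcome on its own, it is a confounder. The stratified rates, not the pooled rate, identify the causal effect.
Standardising community supervision to the population offence seriousness mix: 0.500·1/75 + 0.500·210/405 = 0.266.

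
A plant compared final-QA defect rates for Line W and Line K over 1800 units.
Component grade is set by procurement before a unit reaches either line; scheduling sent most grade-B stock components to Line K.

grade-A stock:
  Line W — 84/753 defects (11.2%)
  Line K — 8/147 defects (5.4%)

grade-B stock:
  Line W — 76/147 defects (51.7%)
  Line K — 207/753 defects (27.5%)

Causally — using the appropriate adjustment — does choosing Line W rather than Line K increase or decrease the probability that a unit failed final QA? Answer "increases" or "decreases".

Within every component grade level Line K has the lower rate, yet pooled Line W does — Simpson's reversal.
Component grade differs across lines for reasons unrelated to any effect of the line itself, and it separately predicts the outcome — a classic confounder. We must compare within component grade levels.
Within each level — grade-A stock: 11.2% vs 5.4%; grade-B stock: 51.7% vs 27.5% — Line K is lower every time.

increases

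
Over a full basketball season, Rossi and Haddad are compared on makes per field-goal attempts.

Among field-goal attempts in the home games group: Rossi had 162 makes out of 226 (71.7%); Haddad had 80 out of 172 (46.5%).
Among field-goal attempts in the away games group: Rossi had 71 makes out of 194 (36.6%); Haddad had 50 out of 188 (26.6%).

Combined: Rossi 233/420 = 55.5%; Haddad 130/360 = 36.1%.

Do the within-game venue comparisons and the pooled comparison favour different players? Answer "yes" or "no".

Within each game venue level (home games 71.7% vs 46.5%; away games 36.6% vs 26.6%), Rossi has the higher rate every time. Pooled: 55.5% vs 36.1% — Rossi has the higher rate overall. They agree.

no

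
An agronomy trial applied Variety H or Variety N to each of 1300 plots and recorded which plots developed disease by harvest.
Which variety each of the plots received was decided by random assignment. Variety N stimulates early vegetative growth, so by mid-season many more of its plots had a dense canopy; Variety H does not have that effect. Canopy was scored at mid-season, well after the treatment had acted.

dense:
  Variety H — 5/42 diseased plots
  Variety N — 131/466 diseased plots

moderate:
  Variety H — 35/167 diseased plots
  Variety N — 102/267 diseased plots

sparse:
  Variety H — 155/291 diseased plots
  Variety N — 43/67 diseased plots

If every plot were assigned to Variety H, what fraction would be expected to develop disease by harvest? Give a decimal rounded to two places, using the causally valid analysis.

Within every mid-season canopy level Variety H has the lower rate, yet pooled Variety N does — Simpson's reversal.
Mid-season canopy is downstream of the variety. One should not condition on a consequence of treatment, so the overall rates are the right comparison.
So P(outcome | do(Variety H)) is just the pooled rate for Variety H: 195/500 = 0.390.

0.39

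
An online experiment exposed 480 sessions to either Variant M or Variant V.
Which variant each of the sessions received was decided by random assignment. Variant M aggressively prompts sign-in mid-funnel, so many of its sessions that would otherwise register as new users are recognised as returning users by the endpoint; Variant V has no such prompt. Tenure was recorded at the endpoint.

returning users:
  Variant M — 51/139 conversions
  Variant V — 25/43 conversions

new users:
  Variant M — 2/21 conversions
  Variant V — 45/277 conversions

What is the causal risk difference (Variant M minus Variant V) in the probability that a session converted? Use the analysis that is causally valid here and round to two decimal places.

+0.11

The stratified and pooled comparisons disagree (Variant V wins within each user tenure; Variant M wins overall), so the answer turns on the causal role of user tenure.
User tenure lies on the pathway variant → user tenure → outcome, so adjusting for it blocks the indirect effect. For the total causal effect of variant, use the unadjusted pooled rates.
The causal difference is the pooled difference: 0.331 − 0.219 = +0.113.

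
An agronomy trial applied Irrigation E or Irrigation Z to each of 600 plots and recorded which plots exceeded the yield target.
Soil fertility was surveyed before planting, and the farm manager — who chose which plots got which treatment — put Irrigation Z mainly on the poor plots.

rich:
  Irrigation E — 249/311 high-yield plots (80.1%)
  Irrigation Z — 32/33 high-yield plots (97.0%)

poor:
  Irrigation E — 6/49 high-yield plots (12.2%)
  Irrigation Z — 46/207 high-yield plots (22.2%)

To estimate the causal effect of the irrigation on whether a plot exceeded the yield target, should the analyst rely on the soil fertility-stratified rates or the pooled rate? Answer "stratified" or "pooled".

Within every soil fertility level Irrigation Z has the higher rate, yet pooled Irrigation E does — Simpson's reversal.
Soil fertility is set before the irrigation has any effect — it is not caused by the irrigation — and it independently drives the outcome. That makes it a confounder, so the causal comparison is within soil fertility levels.
Within each level — rich: 80.1% vs 97.0%; poor: 12.2% vs 22.2% — Irrigation Z is higher every time.

stratified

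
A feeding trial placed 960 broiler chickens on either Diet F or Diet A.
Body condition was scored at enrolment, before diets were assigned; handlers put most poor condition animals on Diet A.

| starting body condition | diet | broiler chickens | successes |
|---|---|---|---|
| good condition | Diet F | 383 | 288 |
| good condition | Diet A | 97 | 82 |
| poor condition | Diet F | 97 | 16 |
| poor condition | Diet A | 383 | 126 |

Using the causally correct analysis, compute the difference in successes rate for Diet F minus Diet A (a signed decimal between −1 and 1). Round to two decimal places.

-0.13

The imbalance in starting body condition arose from how broiler chickens were allocated, not from anything the diet did; and starting body condition independently affects the outcome. The pooled gap is confounded — condition on starting body condition.
Adjusting over the population distribution of starting body condition: 0.500·(0.752−0.845) + 0.500·(0.165−0.329) = -0.129.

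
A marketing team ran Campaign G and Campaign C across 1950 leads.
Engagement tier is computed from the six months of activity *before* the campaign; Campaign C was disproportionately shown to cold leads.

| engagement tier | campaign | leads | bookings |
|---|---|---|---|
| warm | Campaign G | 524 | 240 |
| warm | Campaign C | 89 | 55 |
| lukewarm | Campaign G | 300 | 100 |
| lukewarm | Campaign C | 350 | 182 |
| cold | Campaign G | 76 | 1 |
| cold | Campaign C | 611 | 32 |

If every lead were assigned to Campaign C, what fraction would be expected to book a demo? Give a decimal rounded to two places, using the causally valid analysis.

Engagement tier differs across campaigns for reasons unrelated to any effect of the campaign itself, and it separately predicts the outcome — a classic confounder. We must compare within engagement tier levels.
Standardising Campaign C to the population engagement tier mix: 0.314·55/89 + 0.333·182/350 + 0.352·32/611 = 0.386.

0.39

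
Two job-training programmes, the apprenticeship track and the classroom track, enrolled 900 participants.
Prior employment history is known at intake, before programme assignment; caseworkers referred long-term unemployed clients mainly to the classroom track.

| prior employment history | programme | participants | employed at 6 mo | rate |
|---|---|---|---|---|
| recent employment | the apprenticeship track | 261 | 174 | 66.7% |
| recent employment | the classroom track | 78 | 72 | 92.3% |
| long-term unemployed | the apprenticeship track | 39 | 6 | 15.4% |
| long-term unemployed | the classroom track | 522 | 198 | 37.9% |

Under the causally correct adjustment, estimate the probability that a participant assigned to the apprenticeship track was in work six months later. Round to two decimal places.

The stratified and pooled comparisons disagree (the classroom track wins within each prior employment history; the apprenticeship track wins overall), so the answer turns on the causal role of prior employment history.
Prior employment history differs across programmes for reasons unrelated to any effect of the programme itself, and it separately predicts the outcome — a classic confounder. We must compare within prior employment history levels.
Standardising the apprenticeship track to the population prior employment history mix: 0.377·174/261 + 0.623·6/39 = 0.347.

0.35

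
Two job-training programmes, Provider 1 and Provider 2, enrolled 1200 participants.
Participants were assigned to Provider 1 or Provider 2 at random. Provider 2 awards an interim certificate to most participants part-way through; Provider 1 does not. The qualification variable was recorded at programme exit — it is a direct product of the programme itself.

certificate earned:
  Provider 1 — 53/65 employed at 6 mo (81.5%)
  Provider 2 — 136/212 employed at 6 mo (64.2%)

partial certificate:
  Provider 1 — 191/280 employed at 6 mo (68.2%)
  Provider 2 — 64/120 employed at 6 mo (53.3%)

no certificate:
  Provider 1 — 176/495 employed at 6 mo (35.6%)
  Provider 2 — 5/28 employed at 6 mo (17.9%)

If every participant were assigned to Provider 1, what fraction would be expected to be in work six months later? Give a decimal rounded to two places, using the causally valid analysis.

The qualification attained during the programme-specific comparison favours Provider 1 throughout, but the pooled figures favour Provider 2. The question is whether to condition on qualification attained during the programme.
Qualification attained during the programme here is a post-treatment variable shaped by the programme; conditioning on it would introduce bias rather than remove it. The overall comparison is the causal one.
So P(outcome | do(Provider 1)) is just the pooled rate for Provider 1: 420/840 = 0.500.

0.50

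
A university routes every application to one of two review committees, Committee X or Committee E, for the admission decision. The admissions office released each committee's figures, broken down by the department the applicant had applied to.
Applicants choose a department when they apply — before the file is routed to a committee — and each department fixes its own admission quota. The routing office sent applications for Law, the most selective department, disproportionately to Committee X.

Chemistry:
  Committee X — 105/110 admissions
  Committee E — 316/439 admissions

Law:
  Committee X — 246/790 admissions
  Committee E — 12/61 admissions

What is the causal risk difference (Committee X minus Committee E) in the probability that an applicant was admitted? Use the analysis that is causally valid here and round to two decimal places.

Committee X is higher inside every department stratum but Committee E is higher in aggregate. Whether to stratify depends on how department relates to the review committee.
Department differs across review committees for reasons unrelated to any effect of the review committee itself, and it separately predicts the outcome — a classic confounder. We must compare within department levels.
Adjusting over the population distribution of department: 0.392·(0.955−0.720) + 0.608·(0.311−0.197) = +0.162.

+0.16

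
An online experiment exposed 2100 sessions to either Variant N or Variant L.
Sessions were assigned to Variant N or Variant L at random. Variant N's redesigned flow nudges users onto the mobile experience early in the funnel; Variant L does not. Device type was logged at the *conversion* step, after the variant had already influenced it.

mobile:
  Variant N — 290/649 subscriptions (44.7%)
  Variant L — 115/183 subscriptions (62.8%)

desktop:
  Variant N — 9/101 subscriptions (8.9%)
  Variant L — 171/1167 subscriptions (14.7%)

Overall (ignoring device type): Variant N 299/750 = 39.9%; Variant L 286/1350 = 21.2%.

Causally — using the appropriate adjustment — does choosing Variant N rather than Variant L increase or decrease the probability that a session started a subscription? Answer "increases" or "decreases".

increases

Device type lies on the pathway variant → device type → outcome, so adjusting for it blocks the indirect effect. For the total causal effect of variant, use the unadjusted pooled rates.
Pooled: Variant N 39.9% vs Variant L 21.2%; Variant N is higher overall.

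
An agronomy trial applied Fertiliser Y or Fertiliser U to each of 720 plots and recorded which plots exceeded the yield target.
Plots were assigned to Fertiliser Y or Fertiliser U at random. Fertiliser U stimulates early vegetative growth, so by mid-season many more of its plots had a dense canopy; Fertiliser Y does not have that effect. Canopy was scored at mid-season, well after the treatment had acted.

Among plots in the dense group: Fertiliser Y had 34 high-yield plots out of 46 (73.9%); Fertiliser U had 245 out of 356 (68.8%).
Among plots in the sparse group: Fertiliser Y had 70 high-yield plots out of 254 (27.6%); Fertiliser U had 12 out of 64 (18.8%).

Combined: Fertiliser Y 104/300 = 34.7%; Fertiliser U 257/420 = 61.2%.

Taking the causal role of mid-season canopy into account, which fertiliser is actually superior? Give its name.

Fertiliser U

Fertiliser Y is higher inside every mid-season canopy stratum but Fertiliser U is higher in aggregate. Whether to stratify depends on how mid-season canopy relates to the fertiliser.
Mid-season canopy is downstream of the fertiliser. One should not condition on a consequence of treatment, so the overall rates are the right comparison.
Pooled: Fertiliser Y 34.7% vs Fertiliser U 61.2%; Fertiliser U is higher overall.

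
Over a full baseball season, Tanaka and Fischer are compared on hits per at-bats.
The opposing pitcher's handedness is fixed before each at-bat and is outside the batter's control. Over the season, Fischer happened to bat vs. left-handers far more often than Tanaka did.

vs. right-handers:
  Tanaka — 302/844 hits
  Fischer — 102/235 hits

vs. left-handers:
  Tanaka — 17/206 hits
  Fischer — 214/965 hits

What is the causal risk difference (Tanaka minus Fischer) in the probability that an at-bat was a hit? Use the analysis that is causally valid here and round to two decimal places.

The pitcher handedness-specific comparison favours Fischer throughout, but the pooled figures favour Tanaka. The question is whether to condition on pitcher handedness.
The imbalance in pitcher handedness arose from how at-bats were allocated, not from anything the player did; and pitcher handedness independently affects the outcome. The pooled gap is confounded — condition on pitcher handedness.
Adjusting over the population distribution of pitcher handedness: 0.480·(0.358−0.434) + 0.520·(0.083−0.222) = -0.109.

-0.11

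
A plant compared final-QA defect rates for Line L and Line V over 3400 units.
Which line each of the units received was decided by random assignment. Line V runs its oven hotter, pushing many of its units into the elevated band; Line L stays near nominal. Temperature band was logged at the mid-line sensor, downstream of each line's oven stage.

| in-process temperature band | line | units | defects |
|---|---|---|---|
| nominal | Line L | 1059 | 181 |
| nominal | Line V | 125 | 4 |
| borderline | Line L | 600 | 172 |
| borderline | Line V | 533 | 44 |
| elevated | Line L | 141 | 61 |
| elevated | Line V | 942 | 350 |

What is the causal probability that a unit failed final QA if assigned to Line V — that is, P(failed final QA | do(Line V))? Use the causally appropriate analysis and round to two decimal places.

0.25

Within every in-process temperature band level Line V has the lower rate, yet pooled Line L does — Simpson's reversal.
Because the line influences in-process temperature band, in-process temperature band is a post-treatment mediator, not a confounder. Stratifying on it would bias the estimate; the causal effect is the crude pooled difference.
So P(outcome | do(Line V)) is just the pooled rate for Line V: 398/1600 = 0.249.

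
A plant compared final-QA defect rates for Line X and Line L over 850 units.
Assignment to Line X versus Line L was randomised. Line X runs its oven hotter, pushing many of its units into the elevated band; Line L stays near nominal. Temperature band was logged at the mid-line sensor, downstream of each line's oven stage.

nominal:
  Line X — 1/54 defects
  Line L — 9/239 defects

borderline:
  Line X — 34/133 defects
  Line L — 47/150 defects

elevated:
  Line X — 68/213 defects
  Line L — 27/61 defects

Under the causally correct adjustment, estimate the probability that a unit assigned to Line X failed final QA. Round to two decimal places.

0.26

The distribution of in-process temperature band is itself part of what the line does — it is an intermediate outcome. Holding it fixed would remove that part of the effect; the total effect is the pooled difference.
So P(outcome | do(Line X)) is just the pooled rate for Line X: 103/400 = 0.258.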